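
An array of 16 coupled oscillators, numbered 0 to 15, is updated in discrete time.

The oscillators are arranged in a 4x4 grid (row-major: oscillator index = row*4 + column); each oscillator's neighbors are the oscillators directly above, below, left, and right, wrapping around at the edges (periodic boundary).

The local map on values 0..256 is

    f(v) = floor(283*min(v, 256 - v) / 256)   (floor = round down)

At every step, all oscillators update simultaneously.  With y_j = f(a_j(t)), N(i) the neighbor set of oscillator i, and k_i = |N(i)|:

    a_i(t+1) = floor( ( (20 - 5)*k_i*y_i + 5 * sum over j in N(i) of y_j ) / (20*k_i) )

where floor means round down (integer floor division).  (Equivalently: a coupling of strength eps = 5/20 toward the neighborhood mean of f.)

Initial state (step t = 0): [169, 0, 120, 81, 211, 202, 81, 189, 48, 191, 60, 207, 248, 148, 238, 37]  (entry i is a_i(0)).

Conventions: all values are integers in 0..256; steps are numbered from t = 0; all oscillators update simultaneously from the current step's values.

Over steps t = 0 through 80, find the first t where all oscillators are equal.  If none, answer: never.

Simulating step by step:
t=0: [169, 0, 120, 81, 211, 202, 81, 189, 48, 191, 60, 207, 248, 148, 238, 37]  (not all equal)
t=1: [81, 25, 111, 88, 54, 57, 87, 73, 51, 71, 64, 55, 25, 95, 36, 40]  (not all equal)
t=2: [79, 43, 107, 93, 62, 63, 92, 79, 56, 76, 69, 60, 38, 89, 50, 46]  (not all equal)
t=3: [81, 58, 107, 97, 70, 70, 97, 86, 62, 82, 76, 66, 50, 87, 62, 54]  (not all equal)
t=4: [85, 71, 110, 102, 78, 78, 103, 93, 69, 87, 84, 73, 60, 89, 73, 63]  (not all equal)
t=5: [91, 83, 114, 108, 86, 87, 109, 100, 77, 94, 92, 81, 70, 93, 83, 72]  (not all equal)
t=6: [98, 94, 120, 115, 95, 97, 117, 108, 86, 101, 100, 90, 80, 99, 93, 82]  (not all equal)
t=7: [107, 105, 127, 123, 105, 108, 126, 118, 96, 109, 110, 100, 91, 107, 104, 93]  (not all equal)
t=8: [117, 117, 136, 131, 116, 119, 136, 128, 107, 119, 120, 111, 102, 116, 115, 105]  (not all equal)
t=9: [128, 129, 131, 135, 128, 130, 132, 138, 119, 130, 131, 123, 114, 127, 127, 118]  (not all equal)
t=10: [139, 139, 137, 133, 139, 139, 136, 131, 132, 138, 137, 134, 128, 139, 139, 130]  (not all equal)
t=11: [130, 129, 131, 134, 130, 129, 132, 136, 136, 130, 131, 134, 139, 129, 129, 137]  (not all equal)
t=12: [138, 139, 137, 134, 138, 139, 137, 133, 132, 138, 137, 133, 130, 139, 139, 131]  (not all equal)
t=13: [130, 129, 130, 133, 130, 129, 131, 134, 136, 130, 131, 135, 137, 129, 129, 137]  (not all equal)
t=14: [138, 139, 138, 135, 138, 139, 137, 134, 132, 138, 137, 133, 132, 139, 139, 131]  (not all equal)
t=15: [130, 129, 130, 133, 130, 129, 131, 133, 136, 130, 131, 135, 136, 129, 129, 136]  (not all equal)
t=16: [138, 139, 138, 135, 138, 139, 138, 135, 132, 138, 137, 133, 132, 139, 139, 132]  (not all equal)
t=17: [130, 129, 130, 132, 130, 129, 130, 132, 136, 130, 131, 134, 136, 129, 129, 136]  (not all equal)
t=18: [138, 139, 139, 136, 138, 139, 138, 137, 133, 138, 138, 134, 132, 139, 139, 132]  (not all equal)
t=19: [130, 129, 129, 131, 130, 129, 129, 131, 134, 130, 130, 133, 135, 129, 129, 136]  (not all equal)
t=20: [138, 139, 139, 137, 138, 139, 139, 138, 134, 138, 138, 135, 133, 139, 139, 133]  (not all equal)
t=21: [130, 129, 129, 131, 130, 129, 129, 130, 133, 130, 130, 132, 134, 129, 129, 134]  (not all equal)
t=22: [138, 139, 139, 138, 138, 139, 139, 138, 135, 138, 139, 136, 134, 139, 139, 134]  (not all equal)
t=23: [130, 129, 129, 130, 130, 129, 129, 130, 132, 130, 129, 131, 133, 129, 129, 133]  (not all equal)
t=24: [138, 139, 139, 138, 138, 139, 139, 139, 137, 139, 139, 137, 135, 139, 139, 135]  (not all equal)
t=25: [130, 129, 129, 130, 129, 129, 129, 129, 130, 129, 129, 130, 132, 129, 129, 132]  (not all equal)
t=26: [139, 139, 139, 139, 139, 140, 140, 139, 139, 139, 139, 139, 137, 139, 139, 137]  (not all equal)
t=27: [129, 128, 128, 129, 128, 128, 128, 128, 129, 128, 128, 129, 130, 129, 129, 130]  (not all equal)
t=28: [140, 140, 140, 140, 140, 141, 141, 140, 140, 140, 140, 140, 139, 140, 140, 139]  (not all equal)
t=29: [128, 127, 127, 128, 127, 127, 127, 127, 128, 127, 127, 128, 128, 128, 128, 128]  (not all equal)
t=30: [140, 140, 140, 140, 140, 140, 140, 140, 140, 140, 140, 140, 141, 140, 140, 141]  (not all equal)
t=31: [127, 128, 128, 127, 128, 128, 128, 128, 127, 128, 128, 127, 127, 127, 127, 127]  (not all equal)
t=32: [140, 140, 140, 140, 140, 141, 141, 140, 140, 140, 140, 140, 140, 140, 140, 140]  (not all equal)
t=33: [128, 127, 127, 128, 127, 127, 127, 127, 128, 127, 127, 128, 128, 128, 128, 128]  (not all equal)

Answer: never
Key observation: The state at step 29 reappears at step 33 — the system is in a cycle of period 4 from step 29 on.  No step 0..33 is synchronized, and the cycle repeats forever, so no step up to 80 (or ever) has all oscillators equal.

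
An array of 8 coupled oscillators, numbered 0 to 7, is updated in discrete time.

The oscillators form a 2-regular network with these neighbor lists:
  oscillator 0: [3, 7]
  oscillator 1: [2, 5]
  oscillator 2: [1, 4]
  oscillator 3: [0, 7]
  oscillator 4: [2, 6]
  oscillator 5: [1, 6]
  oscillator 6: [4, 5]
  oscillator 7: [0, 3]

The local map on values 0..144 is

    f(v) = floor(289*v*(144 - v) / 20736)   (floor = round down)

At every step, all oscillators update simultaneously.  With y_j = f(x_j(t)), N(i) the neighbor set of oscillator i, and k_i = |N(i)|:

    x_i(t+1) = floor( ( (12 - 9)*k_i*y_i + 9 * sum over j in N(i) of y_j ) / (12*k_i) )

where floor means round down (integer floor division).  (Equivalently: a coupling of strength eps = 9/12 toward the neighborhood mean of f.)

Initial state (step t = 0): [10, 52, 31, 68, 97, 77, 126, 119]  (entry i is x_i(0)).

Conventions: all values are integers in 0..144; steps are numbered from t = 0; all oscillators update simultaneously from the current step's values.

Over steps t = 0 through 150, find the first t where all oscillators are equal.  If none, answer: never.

Simulating step by step:
t=0: [10, 52, 31, 68, 97, 77, 126, 119]  (not all equal)
t=1: [46, 61, 60, 40, 45, 54, 58, 44]  (not all equal)
t=2: [59, 68, 67, 60, 67, 68, 65, 59]  (not all equal)
t=3: [69, 71, 71, 69, 71, 71, 71, 69]  (not all equal)
t=4: [72, 72, 72, 72, 72, 72, 72, 72]  (all equal)

Answer: 4
Key observation: Synchronization is absorbing here: once all oscillators are equal they stay equal, and step 4 is the first all-equal step.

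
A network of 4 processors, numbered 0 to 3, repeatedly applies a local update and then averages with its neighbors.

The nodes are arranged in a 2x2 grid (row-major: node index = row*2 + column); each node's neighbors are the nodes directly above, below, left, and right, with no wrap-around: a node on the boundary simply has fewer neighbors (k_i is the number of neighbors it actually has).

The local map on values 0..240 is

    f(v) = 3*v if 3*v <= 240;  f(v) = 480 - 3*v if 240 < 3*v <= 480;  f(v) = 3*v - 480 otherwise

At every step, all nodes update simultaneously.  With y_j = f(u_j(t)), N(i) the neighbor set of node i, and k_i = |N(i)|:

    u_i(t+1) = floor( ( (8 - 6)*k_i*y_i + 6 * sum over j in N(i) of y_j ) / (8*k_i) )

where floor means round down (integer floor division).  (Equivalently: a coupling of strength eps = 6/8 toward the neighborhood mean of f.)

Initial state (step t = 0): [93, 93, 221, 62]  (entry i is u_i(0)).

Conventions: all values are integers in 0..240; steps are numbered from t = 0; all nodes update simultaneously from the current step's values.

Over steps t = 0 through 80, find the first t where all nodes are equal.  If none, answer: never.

Simulating step by step:
t=0: [93, 93, 221, 62]  (not all equal)
t=1: [194, 195, 190, 190]  (not all equal)
t=2: [98, 98, 94, 95]  (not all equal)
t=3: [190, 189, 192, 192]  (not all equal)
t=4: [91, 91, 93, 92]  (not all equal)
t=5: [204, 205, 204, 204]  (not all equal)
t=6: [133, 132, 132, 133]  (not all equal)
t=7: [83, 81, 81, 83]  (not all equal)
t=8: [235, 232, 232, 235]  (not all equal)
t=9: [218, 222, 222, 218]  (not all equal)
t=10: [183, 177, 177, 183]  (not all equal)
t=11: [55, 64, 64, 55]  (not all equal)
t=12: [185, 171, 171, 185]  (not all equal)
t=13: [43, 64, 64, 43]  (not all equal)
t=14: [176, 144, 144, 176]  (not all equal)
t=15: [48, 48, 48, 48]  (all equal)

Answer: 15
Key observation: Synchronization is absorbing here: once all nodes are equal they stay equal, and step 15 is the first all-equal step.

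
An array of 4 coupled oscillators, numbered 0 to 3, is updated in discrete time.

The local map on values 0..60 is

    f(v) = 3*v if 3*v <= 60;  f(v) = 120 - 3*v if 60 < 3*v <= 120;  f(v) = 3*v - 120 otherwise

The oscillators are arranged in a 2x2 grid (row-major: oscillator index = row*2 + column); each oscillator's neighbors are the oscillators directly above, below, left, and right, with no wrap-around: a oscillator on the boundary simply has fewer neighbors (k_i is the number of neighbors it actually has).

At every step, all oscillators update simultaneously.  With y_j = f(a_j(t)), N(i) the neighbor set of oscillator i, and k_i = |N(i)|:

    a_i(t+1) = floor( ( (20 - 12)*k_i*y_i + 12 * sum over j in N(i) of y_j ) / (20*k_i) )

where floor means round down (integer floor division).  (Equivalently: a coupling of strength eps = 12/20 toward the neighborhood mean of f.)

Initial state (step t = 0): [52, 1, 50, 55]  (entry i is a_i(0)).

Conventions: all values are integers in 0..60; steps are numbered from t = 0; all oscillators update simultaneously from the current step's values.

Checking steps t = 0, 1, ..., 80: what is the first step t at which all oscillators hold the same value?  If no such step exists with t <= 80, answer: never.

Simulating step by step:
t=0: [52, 1, 50, 55]  (not all equal)
t=1: [24, 25, 36, 27]  (not all equal)
t=2: [36, 44, 30, 32]  (not all equal)
t=3: [17, 15, 22, 22]  (not all equal)
t=4: [50, 49, 53, 51]  (not all equal)
t=5: [31, 29, 34, 33]  (not all equal)
t=6: [26, 27, 21, 23]  (not all equal)
t=7: [45, 43, 50, 49]  (not all equal)
t=8: [17, 16, 24, 22]  (not all equal)
t=9: [49, 50, 50, 50]  (not all equal)
t=10: [28, 29, 29, 30]  (not all equal)
t=11: [34, 33, 33, 31]  (not all equal)
t=12: [19, 21, 21, 23]  (not all equal)
t=13: [57, 55, 55, 54]  (not all equal)
t=14: [47, 45, 45, 43]  (not all equal)
t=15: [17, 15, 15, 12]  (not all equal)
t=16: [47, 44, 44, 41]  (not all equal)
t=17: [15, 12, 12, 8]  (not all equal)
t=18: [39, 35, 35, 31]  (not all equal)
t=19: [10, 15, 15, 19]  (not all equal)
t=20: [39, 44, 44, 49]  (not all equal)
t=21: [8, 13, 13, 18]  (not all equal)
t=22: [33, 39, 39, 45]  (not all equal)
t=23: [10, 12, 12, 7]  (not all equal)
t=24: [33, 29, 29, 30]  (not all equal)
t=25: [28, 28, 28, 31]  (not all equal)
t=26: [36, 33, 33, 32]  (not all equal)
t=27: [17, 19, 19, 22]  (not all equal)
t=28: [54, 54, 54, 55]  (not all equal)
t=29: [42, 42, 42, 43]  (not all equal)
t=30: [6, 6, 6, 7]  (not all equal)
t=31: [18, 18, 18, 19]  (not all equal)
t=32: [54, 54, 54, 55]  (not all equal)

Answer: never
Key observation: The state at step 28 reappears at step 32 — the system is in a cycle of period 4 from step 28 on.  No step 0..32 is synchronized, and the cycle repeats forever, so no step up to 80 (or ever) has all oscillators equal.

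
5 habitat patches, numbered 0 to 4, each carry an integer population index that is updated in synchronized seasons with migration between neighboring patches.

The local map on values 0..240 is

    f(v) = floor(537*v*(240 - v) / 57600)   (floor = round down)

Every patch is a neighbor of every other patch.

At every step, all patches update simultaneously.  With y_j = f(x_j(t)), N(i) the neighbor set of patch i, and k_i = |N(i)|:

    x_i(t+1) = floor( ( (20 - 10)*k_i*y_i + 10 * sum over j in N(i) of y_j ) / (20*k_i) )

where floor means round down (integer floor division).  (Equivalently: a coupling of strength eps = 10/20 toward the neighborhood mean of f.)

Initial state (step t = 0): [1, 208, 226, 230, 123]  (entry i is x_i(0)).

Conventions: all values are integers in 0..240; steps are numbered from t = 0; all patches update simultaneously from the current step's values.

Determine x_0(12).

Answer: x_0(12) = 132

Derivation:
t=0: [1, 208, 226, 230, 123]
t=1: [31, 54, 41, 38, 81]
t=2: [75, 87, 81, 79, 97]
t=3: [118, 122, 120, 120, 124]
t=4: [134, 134, 134, 134, 134]
t=5: [132, 132, 132, 132, 132]
t=6: [132, 132, 132, 132, 132]
t=7: [132, 132, 132, 132, 132]
t=8: [132, 132, 132, 132, 132]
t=9: [132, 132, 132, 132, 132]
t=10: [132, 132, 132, 132, 132]
t=11: [132, 132, 132, 132, 132]
t=12: [132, 132, 132, 132, 132]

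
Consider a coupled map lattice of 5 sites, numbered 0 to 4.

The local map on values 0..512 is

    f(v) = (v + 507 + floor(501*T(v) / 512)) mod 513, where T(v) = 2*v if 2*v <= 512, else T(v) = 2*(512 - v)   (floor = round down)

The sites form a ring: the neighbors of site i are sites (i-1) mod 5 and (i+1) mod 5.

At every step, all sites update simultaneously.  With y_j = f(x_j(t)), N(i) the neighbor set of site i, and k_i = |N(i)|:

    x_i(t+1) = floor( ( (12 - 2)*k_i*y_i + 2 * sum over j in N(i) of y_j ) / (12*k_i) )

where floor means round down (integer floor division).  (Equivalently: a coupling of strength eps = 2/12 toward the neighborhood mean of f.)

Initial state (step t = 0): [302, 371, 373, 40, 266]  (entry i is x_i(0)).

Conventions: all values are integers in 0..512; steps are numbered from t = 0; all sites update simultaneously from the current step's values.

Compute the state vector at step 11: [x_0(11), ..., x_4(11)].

Simulating step by step:
t=0: [302, 371, 373, 40, 266]
t=1: [190, 132, 124, 122, 215]
t=2: [76, 353, 361, 334, 129]
t=3: [225, 150, 139, 178, 344]
t=4: [170, 410, 374, 52, 140]
t=5: [454, 126, 123, 166, 392]
t=6: [79, 338, 368, 442, 133]
t=7: [234, 162, 126, 92, 346]
t=8: [195, 439, 366, 264, 162]
t=9: [92, 67, 134, 242, 418]
t=10: [244, 214, 357, 202, 106]
t=11: [203, 122, 133, 102, 279]

Answer: [203, 122, 133, 102, 279]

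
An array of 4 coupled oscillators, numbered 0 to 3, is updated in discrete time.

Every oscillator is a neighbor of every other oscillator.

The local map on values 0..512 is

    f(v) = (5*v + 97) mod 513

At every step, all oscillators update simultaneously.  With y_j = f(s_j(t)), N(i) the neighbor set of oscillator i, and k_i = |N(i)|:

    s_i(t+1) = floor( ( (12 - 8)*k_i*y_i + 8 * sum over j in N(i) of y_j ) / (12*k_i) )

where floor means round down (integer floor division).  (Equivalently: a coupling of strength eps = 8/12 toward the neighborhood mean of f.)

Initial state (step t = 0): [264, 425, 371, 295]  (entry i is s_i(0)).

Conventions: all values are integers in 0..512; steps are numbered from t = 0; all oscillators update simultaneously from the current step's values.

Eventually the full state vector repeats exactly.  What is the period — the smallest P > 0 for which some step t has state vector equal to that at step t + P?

Simulating step by step:
t=0: [264, 425, 371, 295]
t=1: [267, 242, 269, 227]
t=2: [336, 322, 337, 313]
t=3: [198, 190, 198, 185]
t=4: [151, 147, 151, 201]
t=5: [276, 273, 276, 246]
t=6: [414, 412, 414, 397]
t=7: [93, 92, 93, 84]
t=8: [37, 37, 37, 32]
t=9: [276, 276, 276, 273]
t=10: [447, 447, 447, 446]
t=11: [278, 278, 278, 278]
t=12: [461, 461, 461, 461]
t=13: [350, 350, 350, 350]
t=14: [308, 308, 308, 308]
t=15: [98, 98, 98, 98]
t=16: [74, 74, 74, 74]
t=17: [467, 467, 467, 467]
t=18: [380, 380, 380, 380]
t=19: [458, 458, 458, 458]
t=20: [335, 335, 335, 335]
t=21: [233, 233, 233, 233]
t=22: [236, 236, 236, 236]
t=23: [251, 251, 251, 251]
t=24: [326, 326, 326, 326]
t=25: [188, 188, 188, 188]
t=26: [11, 11, 11, 11]
t=27: [152, 152, 152, 152]
t=28: [344, 344, 344, 344]
t=29: [278, 278, 278, 278]

Answer: 18
Key observation: The state at step 11, [278, 278, 278, 278], reappears at step 29 — and no state repeats earlier — so the cycle the system enters has period 18.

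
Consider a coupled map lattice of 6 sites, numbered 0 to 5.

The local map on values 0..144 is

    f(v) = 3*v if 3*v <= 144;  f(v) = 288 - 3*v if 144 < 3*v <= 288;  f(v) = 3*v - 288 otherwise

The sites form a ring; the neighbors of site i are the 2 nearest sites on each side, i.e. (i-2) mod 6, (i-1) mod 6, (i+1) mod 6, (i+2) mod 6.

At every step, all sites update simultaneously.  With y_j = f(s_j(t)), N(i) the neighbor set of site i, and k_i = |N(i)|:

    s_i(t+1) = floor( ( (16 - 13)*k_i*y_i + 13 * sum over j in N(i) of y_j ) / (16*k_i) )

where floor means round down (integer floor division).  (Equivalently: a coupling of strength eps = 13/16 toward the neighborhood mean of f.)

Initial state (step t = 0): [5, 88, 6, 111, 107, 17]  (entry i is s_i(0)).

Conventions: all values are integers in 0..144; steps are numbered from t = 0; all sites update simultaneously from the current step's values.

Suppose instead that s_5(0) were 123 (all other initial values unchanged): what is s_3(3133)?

Simulating step by step:
t=0: [5, 88, 6, 111, 107, 123]
t=1: [34, 36, 27, 40, 38, 38]
t=2: [103, 104, 105, 107, 106, 111]
t=3: [29, 30, 27, 31, 31, 30]
t=4: [88, 88, 88, 89, 88, 90]
t=5: [22, 22, 23, 22, 22, 22]
t=6: [66, 66, 66, 66, 66, 66]
t=7: [90, 90, 90, 90, 90, 90]
t=8: [18, 18, 18, 18, 18, 18]
t=9: [54, 54, 54, 54, 54, 54]
t=10: [126, 126, 126, 126, 126, 126]
t=11: [90, 90, 90, 90, 90, 90]

Answer: s_3(3133) = 54
Key observation: The state at step 7, [90, 90, 90, 90, 90, 90], reappears at step 11: the system is in a cycle of period 4 from step 7 on.  Therefore the state at step 3133 equals the state at step 7 + ((3133 - 7) mod 4) = 9, which is [54, 54, 54, 54, 54, 54].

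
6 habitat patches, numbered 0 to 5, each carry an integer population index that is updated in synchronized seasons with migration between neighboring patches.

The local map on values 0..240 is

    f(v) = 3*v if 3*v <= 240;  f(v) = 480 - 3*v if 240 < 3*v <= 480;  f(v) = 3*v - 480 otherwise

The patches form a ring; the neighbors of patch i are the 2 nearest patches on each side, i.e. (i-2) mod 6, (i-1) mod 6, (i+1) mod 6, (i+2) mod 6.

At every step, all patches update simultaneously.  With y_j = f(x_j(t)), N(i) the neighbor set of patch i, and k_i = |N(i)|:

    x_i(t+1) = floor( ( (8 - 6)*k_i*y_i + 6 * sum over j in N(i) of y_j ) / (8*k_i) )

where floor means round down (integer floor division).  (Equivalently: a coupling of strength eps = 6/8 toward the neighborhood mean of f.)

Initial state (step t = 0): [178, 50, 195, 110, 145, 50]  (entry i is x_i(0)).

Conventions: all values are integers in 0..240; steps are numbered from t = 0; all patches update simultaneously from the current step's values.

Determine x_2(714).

Answer: x_2(714) = 174
Key observation: The state at step 10, [174, 174, 174, 174, 174, 174], reappears at step 14: the system is in a cycle of period 4 from step 10 on.  Therefore the state at step 714 equals the state at step 10 + ((714 - 10) mod 4) = 10, which is [174, 174, 174, 174, 174, 174].

Derivation:
t=0: [178, 50, 195, 110, 145, 50]
t=1: [97, 123, 101, 121, 97, 112]
t=2: [163, 145, 157, 145, 164, 149]
t=3: [20, 29, 23, 29, 21, 29]
t=4: [72, 78, 72, 79, 72, 77]
t=5: [222, 227, 223, 227, 222, 227]
t=6: [192, 195, 192, 195, 192, 195]
t=7: [99, 101, 99, 101, 99, 101]
t=8: [180, 179, 180, 179, 180, 179]
t=9: [58, 58, 58, 58, 58, 58]
t=10: [174, 174, 174, 174, 174, 174]
t=11: [42, 42, 42, 42, 42, 42]
t=12: [126, 126, 126, 126, 126, 126]
t=13: [102, 102, 102, 102, 102, 102]
t=14: [174, 174, 174, 174, 174, 174]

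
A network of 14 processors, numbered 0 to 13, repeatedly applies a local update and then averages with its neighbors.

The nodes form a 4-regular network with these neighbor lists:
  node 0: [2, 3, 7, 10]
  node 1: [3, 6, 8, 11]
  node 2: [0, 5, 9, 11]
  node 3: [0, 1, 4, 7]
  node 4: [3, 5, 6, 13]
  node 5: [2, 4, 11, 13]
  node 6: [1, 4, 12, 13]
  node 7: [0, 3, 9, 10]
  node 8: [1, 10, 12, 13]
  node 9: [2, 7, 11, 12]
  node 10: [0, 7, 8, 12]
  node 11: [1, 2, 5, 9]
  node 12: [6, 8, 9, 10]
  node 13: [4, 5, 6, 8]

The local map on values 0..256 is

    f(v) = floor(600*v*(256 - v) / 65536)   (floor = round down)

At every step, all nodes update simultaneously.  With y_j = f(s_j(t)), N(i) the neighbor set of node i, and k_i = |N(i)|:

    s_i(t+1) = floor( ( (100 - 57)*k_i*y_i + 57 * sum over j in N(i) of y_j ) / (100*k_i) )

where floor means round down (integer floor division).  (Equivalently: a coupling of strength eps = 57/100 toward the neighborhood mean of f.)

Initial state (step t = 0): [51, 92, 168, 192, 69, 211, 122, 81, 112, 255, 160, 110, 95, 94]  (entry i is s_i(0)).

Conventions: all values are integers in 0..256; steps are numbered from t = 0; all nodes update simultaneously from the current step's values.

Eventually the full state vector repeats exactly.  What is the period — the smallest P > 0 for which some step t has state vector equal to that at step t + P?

Answer: 2
Key observation: The state at step 3, [146, 146, 147, 146, 146, 146, 146, 146, 146, 147, 146, 147, 146, 146], reappears at step 5 — and no state repeats earlier — so the cycle the system enters has period 2.

Derivation:
t=0: [51, 92, 168, 192, 69, 211, 122, 81, 112, 255, 160, 110, 95, 94]
t=1: [114, 138, 105, 116, 119, 113, 140, 105, 142, 79, 133, 114, 122, 131]
t=2: [147, 148, 143, 147, 148, 147, 148, 144, 148, 138, 148, 144, 145, 148]
t=3: [146, 146, 147, 146, 146, 146, 146, 146, 146, 147, 146, 147, 146, 146]
t=4: [146, 146, 146, 147, 147, 146, 147, 146, 147, 146, 147, 146, 146, 147]
t=5: [146, 146, 147, 146, 146, 146, 146, 146, 146, 147, 146, 147, 146, 146]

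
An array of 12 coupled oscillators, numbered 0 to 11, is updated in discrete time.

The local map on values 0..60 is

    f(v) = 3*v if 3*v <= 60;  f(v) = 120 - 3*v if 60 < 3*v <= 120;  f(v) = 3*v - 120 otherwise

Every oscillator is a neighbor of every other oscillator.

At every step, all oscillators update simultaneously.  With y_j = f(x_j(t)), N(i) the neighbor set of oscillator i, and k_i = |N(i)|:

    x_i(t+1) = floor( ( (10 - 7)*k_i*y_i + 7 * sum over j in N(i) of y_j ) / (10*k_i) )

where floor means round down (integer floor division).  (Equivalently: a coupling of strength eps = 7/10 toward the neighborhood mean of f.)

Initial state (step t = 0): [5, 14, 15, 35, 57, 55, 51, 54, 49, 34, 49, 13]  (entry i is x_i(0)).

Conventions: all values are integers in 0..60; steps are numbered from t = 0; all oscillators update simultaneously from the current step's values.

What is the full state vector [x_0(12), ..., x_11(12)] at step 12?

Simulating step by step:
t=0: [5, 14, 15, 35, 57, 55, 51, 54, 49, 34, 49, 13]
t=1: [28, 35, 36, 28, 37, 36, 33, 35, 31, 29, 31, 34]
t=2: [25, 20, 19, 25, 18, 19, 21, 20, 22, 24, 22, 20]
t=3: [52, 55, 54, 52, 54, 54, 54, 55, 54, 52, 54, 55]
t=4: [40, 42, 41, 40, 41, 41, 41, 42, 41, 40, 41, 42]
t=5: [2, 3, 3, 2, 3, 3, 3, 3, 3, 2, 3, 3]
t=6: [7, 8, 8, 7, 8, 8, 8, 8, 8, 7, 8, 8]
t=7: [22, 23, 23, 22, 23, 23, 23, 23, 23, 22, 23, 23]
t=8: [52, 51, 51, 52, 51, 51, 51, 51, 51, 52, 51, 51]
t=9: [34, 33, 33, 34, 33, 33, 33, 33, 33, 34, 33, 33]
t=10: [19, 20, 20, 19, 20, 20, 20, 20, 20, 19, 20, 20]
t=11: [58, 59, 59, 58, 59, 59, 59, 59, 59, 58, 59, 59]
t=12: [55, 56, 56, 55, 56, 56, 56, 56, 56, 55, 56, 56]

Answer: [55, 56, 56, 55, 56, 56, 56, 56, 56, 55, 56, 56]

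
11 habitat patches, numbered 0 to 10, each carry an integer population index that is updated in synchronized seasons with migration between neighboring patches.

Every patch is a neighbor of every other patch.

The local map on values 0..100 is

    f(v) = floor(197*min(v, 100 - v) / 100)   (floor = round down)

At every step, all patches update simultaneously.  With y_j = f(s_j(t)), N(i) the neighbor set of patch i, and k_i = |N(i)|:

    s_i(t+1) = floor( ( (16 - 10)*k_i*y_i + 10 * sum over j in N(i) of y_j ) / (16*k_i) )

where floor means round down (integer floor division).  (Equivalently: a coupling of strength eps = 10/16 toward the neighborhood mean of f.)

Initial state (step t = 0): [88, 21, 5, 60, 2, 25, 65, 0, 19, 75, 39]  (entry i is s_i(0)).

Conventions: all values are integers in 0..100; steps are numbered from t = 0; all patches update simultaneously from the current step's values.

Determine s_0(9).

Simulating step by step:
t=0: [88, 21, 5, 60, 2, 25, 65, 0, 19, 75, 39]
t=1: [34, 39, 29, 51, 28, 42, 48, 27, 38, 42, 50]
t=2: [72, 75, 69, 82, 69, 77, 81, 68, 75, 77, 82]
t=3: [50, 48, 52, 44, 52, 47, 45, 53, 48, 47, 44]
t=4: [93, 92, 92, 90, 92, 91, 90, 91, 92, 91, 90]
t=5: [15, 16, 16, 17, 16, 16, 17, 16, 16, 16, 17]
t=6: [30, 31, 31, 31, 31, 31, 31, 31, 31, 31, 31]
t=7: [60, 60, 60, 60, 60, 60, 60, 60, 60, 60, 60]
t=8: [78, 78, 78, 78, 78, 78, 78, 78, 78, 78, 78]
t=9: [43, 43, 43, 43, 43, 43, 43, 43, 43, 43, 43]

Answer: s_0(9) = 43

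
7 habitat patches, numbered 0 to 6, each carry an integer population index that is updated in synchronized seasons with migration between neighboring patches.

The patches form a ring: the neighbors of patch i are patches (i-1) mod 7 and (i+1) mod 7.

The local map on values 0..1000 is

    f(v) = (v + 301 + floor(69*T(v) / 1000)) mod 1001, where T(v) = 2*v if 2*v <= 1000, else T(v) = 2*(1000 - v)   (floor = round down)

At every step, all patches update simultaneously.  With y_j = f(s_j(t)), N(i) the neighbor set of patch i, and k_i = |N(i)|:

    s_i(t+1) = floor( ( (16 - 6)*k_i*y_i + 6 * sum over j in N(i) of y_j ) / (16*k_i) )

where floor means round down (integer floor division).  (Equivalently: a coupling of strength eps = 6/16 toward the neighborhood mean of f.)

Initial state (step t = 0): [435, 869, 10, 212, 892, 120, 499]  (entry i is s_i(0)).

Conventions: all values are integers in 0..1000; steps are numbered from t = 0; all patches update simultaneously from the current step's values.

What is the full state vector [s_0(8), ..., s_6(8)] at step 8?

Answer: [194, 565, 763, 784, 791, 716, 249]

Derivation:
t=0: [435, 869, 10, 212, 892, 120, 499]
t=1: [695, 324, 331, 435, 312, 474, 773]
t=2: [168, 552, 697, 747, 716, 667, 229]
t=3: [584, 670, 210, 68, 51, 123, 445]
t=4: [742, 287, 410, 404, 377, 493, 763]
t=5: [183, 550, 739, 755, 760, 693, 235]
t=6: [595, 680, 234, 86, 81, 145, 457]
t=7: [752, 299, 433, 428, 407, 518, 778]
t=8: [194, 565, 763, 784, 791, 716, 249]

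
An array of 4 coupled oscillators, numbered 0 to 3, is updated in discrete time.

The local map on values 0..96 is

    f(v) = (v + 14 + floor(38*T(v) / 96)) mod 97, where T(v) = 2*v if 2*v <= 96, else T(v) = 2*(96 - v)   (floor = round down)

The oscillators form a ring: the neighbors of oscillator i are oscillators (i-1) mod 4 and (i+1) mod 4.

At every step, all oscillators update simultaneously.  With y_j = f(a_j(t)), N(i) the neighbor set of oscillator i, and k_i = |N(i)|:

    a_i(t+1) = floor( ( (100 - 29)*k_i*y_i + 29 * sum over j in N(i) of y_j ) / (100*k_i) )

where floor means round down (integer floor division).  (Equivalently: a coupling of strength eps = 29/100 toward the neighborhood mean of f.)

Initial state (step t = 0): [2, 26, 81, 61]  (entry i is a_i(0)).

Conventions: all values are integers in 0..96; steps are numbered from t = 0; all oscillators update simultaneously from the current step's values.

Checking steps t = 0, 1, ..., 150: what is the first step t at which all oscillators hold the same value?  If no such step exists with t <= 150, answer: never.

Simulating step by step:
t=0: [2, 26, 81, 61]  (not all equal)
t=1: [21, 46, 15, 7]  (not all equal)
t=2: [53, 81, 46, 31]  (not all equal)
t=3: [14, 20, 79, 63]  (not all equal)
t=4: [35, 41, 14, 11]  (not all equal)
t=5: [71, 78, 45, 40]  (not all equal)
t=6: [18, 21, 80, 74]  (not all equal)
t=7: [41, 44, 14, 13]  (not all equal)
t=8: [80, 83, 46, 44]  (not all equal)
t=9: [21, 22, 82, 80]  (not all equal)
t=10: [45, 46, 16, 15]  (not all equal)
t=11: [86, 87, 49, 48]  (not all equal)
t=12: [9, 9, 4, 4]  (not all equal)
t=13: [28, 28, 22, 22]  (not all equal)
t=14: [62, 62, 54, 54]  (not all equal)
t=15: [4, 4, 4, 4]  (all equal)

Answer: 15
Key observation: Synchronization is absorbing here: once all oscillators are equal they stay equal, and step 15 is the first all-equal step.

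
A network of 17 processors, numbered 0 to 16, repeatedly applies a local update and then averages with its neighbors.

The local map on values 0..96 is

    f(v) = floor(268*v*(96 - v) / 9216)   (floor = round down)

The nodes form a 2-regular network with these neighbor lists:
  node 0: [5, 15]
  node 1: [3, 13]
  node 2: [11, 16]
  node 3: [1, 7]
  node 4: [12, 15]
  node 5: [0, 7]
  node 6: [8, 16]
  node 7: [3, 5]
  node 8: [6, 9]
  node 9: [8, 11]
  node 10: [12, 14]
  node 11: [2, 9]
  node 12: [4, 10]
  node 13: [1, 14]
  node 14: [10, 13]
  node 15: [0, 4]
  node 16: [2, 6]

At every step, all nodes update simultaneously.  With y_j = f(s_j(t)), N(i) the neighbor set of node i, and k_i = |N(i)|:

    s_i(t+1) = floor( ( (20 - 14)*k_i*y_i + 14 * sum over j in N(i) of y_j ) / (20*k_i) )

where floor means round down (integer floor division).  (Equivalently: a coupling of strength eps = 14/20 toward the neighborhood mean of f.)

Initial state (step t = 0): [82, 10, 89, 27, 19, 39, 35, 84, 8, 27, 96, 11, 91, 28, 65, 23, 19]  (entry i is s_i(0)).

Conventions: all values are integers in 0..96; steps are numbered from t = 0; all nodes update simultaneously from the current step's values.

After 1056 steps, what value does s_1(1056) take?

Simulating step by step:
t=0: [82, 10, 89, 27, 19, 39, 35, 84, 8, 27, 96, 11, 91, 28, 65, 23, 19]
t=1: [49, 45, 29, 35, 33, 40, 40, 50, 46, 32, 24, 33, 18, 45, 36, 40, 40]
t=2: [65, 64, 60, 64, 54, 65, 65, 64, 63, 61, 50, 58, 50, 64, 59, 63, 61]
t=3: [58, 59, 62, 59, 63, 58, 60, 58, 60, 62, 64, 62, 65, 60, 62, 61, 60]
t=4: [63, 62, 61, 63, 60, 64, 62, 63, 61, 61, 59, 61, 59, 62, 60, 62, 61]
t=5: [60, 60, 62, 60, 62, 59, 61, 59, 61, 62, 62, 62, 62, 61, 62, 61, 61]
t=6: [62, 62, 61, 62, 61, 62, 62, 62, 61, 61, 61, 61, 61, 61, 61, 61, 61]
t=7: [61, 61, 62, 61, 62, 61, 61, 61, 61, 62, 62, 62, 62, 61, 62, 61, 61]
t=8: [62, 62, 61, 62, 61, 62, 62, 62, 61, 61, 61, 61, 61, 61, 61, 61, 61]

Answer: s_1(1056) = 62
Key observation: The state at step 6, [62, 62, 61, 62, 61, 62, 62, 62, 61, 61, 61, 61, 61, 61, 61, 61, 61], reappears at step 8: the system is in a cycle of period 2 from step 6 on.  Therefore the state at step 1056 equals the state at step 6 + ((1056 - 6) mod 2) = 6, which is [62, 62, 61, 62, 61, 62, 62, 62, 61, 61, 61, 61, 61, 61, 61, 61, 61].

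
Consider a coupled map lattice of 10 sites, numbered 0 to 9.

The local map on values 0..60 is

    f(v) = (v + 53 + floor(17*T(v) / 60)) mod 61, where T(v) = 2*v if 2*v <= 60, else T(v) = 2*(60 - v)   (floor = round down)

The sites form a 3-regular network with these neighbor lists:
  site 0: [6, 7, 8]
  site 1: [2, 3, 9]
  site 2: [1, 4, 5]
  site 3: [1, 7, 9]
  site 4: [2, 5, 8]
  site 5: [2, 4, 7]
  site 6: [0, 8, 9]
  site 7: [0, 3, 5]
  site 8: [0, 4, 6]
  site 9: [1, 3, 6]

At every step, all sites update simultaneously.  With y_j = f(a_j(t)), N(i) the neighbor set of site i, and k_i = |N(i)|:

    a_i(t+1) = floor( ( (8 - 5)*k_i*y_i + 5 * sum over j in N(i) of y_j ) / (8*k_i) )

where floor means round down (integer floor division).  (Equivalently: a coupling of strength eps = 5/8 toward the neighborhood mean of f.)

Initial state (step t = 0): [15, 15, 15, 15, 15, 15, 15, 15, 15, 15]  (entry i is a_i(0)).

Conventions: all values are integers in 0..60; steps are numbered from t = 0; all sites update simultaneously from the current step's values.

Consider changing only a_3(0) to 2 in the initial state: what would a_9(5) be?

Answer: a_9(5) = 38
Key observation: This trace re-runs the system from the modified initial state.

Derivation:
t=0: [15, 15, 15, 2, 15, 15, 15, 15, 15, 15]
t=1: [15, 23, 15, 30, 15, 15, 15, 23, 15, 23]
t=2: [17, 27, 17, 32, 15, 17, 17, 24, 15, 27]
t=3: [19, 31, 20, 34, 16, 19, 20, 26, 16, 31]
t=4: [22, 35, 24, 37, 19, 22, 24, 29, 19, 35]
t=5: [27, 38, 29, 40, 23, 27, 29, 33, 23, 38]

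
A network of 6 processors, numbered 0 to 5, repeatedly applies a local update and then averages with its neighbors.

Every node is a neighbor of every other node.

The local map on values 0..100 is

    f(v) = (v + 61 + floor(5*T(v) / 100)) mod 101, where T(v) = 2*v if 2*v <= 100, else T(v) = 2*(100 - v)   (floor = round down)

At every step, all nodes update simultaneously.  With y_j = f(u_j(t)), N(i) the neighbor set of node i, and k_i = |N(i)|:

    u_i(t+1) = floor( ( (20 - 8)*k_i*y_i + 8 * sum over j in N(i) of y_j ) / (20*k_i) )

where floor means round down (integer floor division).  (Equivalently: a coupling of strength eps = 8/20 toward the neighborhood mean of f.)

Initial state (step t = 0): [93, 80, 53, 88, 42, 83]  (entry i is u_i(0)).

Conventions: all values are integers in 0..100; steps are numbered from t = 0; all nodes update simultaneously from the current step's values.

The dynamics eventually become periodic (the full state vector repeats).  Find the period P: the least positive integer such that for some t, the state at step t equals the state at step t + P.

Simulating step by step:
t=0: [93, 80, 53, 88, 42, 83]
t=1: [44, 38, 25, 42, 20, 39]
t=2: [19, 15, 60, 18, 58, 16]
t=3: [71, 69, 41, 70, 40, 69]
t=4: [28, 27, 13, 28, 13, 27]
t=5: [88, 87, 79, 88, 79, 87]
t=6: [47, 47, 43, 47, 43, 47]
t=7: [10, 10, 8, 10, 8, 10]
t=8: [71, 71, 69, 71, 69, 71]
t=9: [32, 32, 32, 32, 32, 32]
t=10: [96, 96, 96, 96, 96, 96]
t=11: [56, 56, 56, 56, 56, 56]
t=12: [20, 20, 20, 20, 20, 20]
t=13: [83, 83, 83, 83, 83, 83]
t=14: [44, 44, 44, 44, 44, 44]
t=15: [8, 8, 8, 8, 8, 8]
t=16: [69, 69, 69, 69, 69, 69]
t=17: [32, 32, 32, 32, 32, 32]

Answer: 8
Key observation: The state at step 9, [32, 32, 32, 32, 32, 32], reappears at step 17 — and no state repeats earlier — so the cycle the system enters has period 8.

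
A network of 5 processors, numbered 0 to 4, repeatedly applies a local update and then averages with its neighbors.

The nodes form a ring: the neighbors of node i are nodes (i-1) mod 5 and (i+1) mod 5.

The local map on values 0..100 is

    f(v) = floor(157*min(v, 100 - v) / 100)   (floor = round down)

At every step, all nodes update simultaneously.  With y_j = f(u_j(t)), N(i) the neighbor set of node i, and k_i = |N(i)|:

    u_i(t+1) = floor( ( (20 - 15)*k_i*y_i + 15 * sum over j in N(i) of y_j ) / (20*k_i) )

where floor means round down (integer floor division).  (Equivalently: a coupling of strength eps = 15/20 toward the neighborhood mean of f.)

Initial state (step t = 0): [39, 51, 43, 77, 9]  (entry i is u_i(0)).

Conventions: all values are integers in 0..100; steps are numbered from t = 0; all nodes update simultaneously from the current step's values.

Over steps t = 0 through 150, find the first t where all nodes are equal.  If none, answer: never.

Simulating step by step:
t=0: [39, 51, 43, 77, 9]  (not all equal)
t=1: [49, 67, 58, 39, 39]  (not all equal)
t=2: [61, 65, 58, 62, 66]  (not all equal)
t=3: [55, 60, 58, 59, 58]  (not all equal)
t=4: [65, 66, 63, 64, 66]  (not all equal)
t=5: [53, 55, 55, 55, 54]  (not all equal)
t=6: [71, 71, 70, 70, 71]  (not all equal)
t=7: [45, 45, 46, 46, 45]  (not all equal)
t=8: [70, 70, 71, 71, 70]  (not all equal)
t=9: [47, 46, 45, 45, 46]  (not all equal)
t=10: [72, 71, 70, 70, 71]  (not all equal)
t=11: [44, 45, 46, 46, 45]  (not all equal)
t=12: [69, 70, 71, 71, 70]  (not all equal)
t=13: [47, 46, 45, 45, 46]  (not all equal)

Answer: never
Key observation: The state at step 9 reappears at step 13 — the system is in a cycle of period 4 from step 9 on.  No step 0..13 is synchronized, and the cycle repeats forever, so no step up to 150 (or ever) has all nodes equal.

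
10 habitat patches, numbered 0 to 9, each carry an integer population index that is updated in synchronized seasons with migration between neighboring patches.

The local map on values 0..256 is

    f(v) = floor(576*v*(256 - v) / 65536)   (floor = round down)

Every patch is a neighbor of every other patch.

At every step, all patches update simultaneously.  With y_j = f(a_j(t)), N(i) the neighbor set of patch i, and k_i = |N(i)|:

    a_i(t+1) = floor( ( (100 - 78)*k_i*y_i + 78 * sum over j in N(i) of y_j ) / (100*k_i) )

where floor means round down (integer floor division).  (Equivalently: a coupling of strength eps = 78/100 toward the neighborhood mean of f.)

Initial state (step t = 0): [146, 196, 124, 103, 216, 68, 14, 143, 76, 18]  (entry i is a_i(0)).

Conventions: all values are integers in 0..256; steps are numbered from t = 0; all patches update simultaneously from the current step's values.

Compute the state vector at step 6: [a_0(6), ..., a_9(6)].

Simulating step by step:
t=0: [146, 196, 124, 103, 216, 68, 14, 143, 76, 18]
t=1: [108, 103, 109, 108, 100, 105, 94, 109, 106, 95]
t=2: [138, 138, 138, 138, 137, 138, 137, 138, 138, 137]
t=3: [143, 143, 143, 143, 143, 143, 143, 143, 143, 143]
t=4: [142, 142, 142, 142, 142, 142, 142, 142, 142, 142]
t=5: [142, 142, 142, 142, 142, 142, 142, 142, 142, 142]
t=6: [142, 142, 142, 142, 142, 142, 142, 142, 142, 142]

Answer: [142, 142, 142, 142, 142, 142, 142, 142, 142, 142]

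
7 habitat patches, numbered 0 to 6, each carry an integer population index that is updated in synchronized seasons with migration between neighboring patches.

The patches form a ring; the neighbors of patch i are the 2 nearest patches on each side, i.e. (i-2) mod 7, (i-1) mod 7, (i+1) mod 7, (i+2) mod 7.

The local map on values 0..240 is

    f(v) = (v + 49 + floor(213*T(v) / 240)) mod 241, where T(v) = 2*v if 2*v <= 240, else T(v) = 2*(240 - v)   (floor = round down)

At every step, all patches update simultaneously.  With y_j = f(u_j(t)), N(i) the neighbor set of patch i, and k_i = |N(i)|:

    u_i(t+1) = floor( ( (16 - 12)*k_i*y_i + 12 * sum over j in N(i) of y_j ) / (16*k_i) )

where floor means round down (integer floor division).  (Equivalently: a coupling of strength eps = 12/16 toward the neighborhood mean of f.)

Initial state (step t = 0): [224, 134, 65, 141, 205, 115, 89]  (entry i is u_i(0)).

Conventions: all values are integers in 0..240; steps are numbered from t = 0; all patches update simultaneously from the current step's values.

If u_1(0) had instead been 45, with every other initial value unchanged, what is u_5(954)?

Answer: u_5(954) = 131
Key observation: The state at step 9, [132, 132, 132, 132, 132, 132, 132], reappears at step 11: the system is in a cycle of period 2 from step 9 on.  Therefore the state at step 954 equals the state at step 9 + ((954 - 9) mod 2) = 10, which is [131, 131, 131, 131, 131, 131, 131].

Derivation:
t=0: [224, 45, 65, 141, 205, 115, 89]
t=1: [124, 130, 138, 144, 118, 90, 95]
t=2: [107, 118, 130, 115, 104, 101, 104]
t=3: [110, 120, 119, 116, 107, 101, 103]
t=4: [114, 123, 125, 120, 110, 104, 106]
t=5: [119, 129, 131, 126, 117, 114, 113]
t=6: [130, 132, 134, 131, 129, 129, 129]
t=7: [132, 131, 131, 132, 132, 133, 133]
t=8: [131, 131, 131, 131, 130, 130, 130]
t=9: [132, 132, 132, 132, 132, 132, 132]
t=10: [131, 131, 131, 131, 131, 131, 131]
t=11: [132, 132, 132, 132, 132, 132, 132]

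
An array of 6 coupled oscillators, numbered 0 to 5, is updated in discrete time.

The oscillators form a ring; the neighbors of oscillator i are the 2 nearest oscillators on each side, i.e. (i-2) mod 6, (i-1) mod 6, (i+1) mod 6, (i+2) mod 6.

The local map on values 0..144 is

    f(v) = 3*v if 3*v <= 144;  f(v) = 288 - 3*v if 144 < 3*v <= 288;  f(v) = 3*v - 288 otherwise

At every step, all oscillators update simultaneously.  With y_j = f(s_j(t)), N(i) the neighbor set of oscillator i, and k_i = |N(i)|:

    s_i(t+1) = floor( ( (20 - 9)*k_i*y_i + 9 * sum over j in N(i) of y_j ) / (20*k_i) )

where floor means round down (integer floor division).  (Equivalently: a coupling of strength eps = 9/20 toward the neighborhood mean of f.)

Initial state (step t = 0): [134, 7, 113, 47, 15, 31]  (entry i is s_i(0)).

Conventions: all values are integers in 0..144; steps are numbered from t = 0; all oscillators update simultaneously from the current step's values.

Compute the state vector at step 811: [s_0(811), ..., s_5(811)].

Simulating step by step:
t=0: [134, 7, 113, 47, 15, 31]
t=1: [86, 56, 64, 101, 69, 87]
t=2: [52, 84, 80, 44, 63, 42]
t=3: [107, 69, 71, 107, 103, 114]
t=4: [44, 66, 60, 44, 33, 48]
t=5: [122, 107, 110, 122, 112, 130]
t=6: [68, 51, 49, 68, 60, 82]
t=7: [94, 113, 123, 94, 98, 69]
t=8: [27, 47, 52, 27, 22, 52]
t=9: [97, 125, 114, 97, 84, 114]
t=10: [27, 60, 44, 27, 32, 44]
t=11: [97, 107, 113, 97, 100, 113]
t=12: [18, 30, 33, 18, 18, 33]
t=13: [68, 83, 82, 68, 64, 82]
t=14: [70, 49, 57, 70, 81, 57]
t=15: [90, 121, 102, 90, 68, 102]
t=16: [31, 49, 31, 31, 54, 31]
t=17: [102, 119, 102, 102, 111, 102]
t=18: [26, 46, 26, 26, 32, 26]
t=19: [86, 111, 86, 86, 87, 86]
t=20: [31, 38, 31, 31, 28, 31]
t=21: [94, 104, 94, 94, 88, 94]
t=22: [10, 15, 10, 10, 15, 10]
t=23: [33, 38, 33, 33, 38, 33]
t=24: [102, 107, 102, 102, 107, 102]
t=25: [21, 26, 21, 21, 26, 21]
t=26: [66, 71, 66, 66, 71, 66]
t=27: [86, 81, 86, 86, 81, 86]
t=28: [33, 38, 33, 33, 38, 33]

Answer: [66, 71, 66, 66, 71, 66]
Key observation: The state at step 23, [33, 38, 33, 33, 38, 33], reappears at step 28: the system is in a cycle of period 5 from step 23 on.  Therefore the state at step 811 equals the state at step 23 + ((811 - 23) mod 5) = 26, which is [66, 71, 66, 66, 71, 66].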